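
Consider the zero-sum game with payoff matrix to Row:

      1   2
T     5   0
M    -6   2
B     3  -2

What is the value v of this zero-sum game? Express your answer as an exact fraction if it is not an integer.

10/13

Row minima: T → 0, M → -6, B → -2; maximin = 0.
Column maxima: 1 → 5, 2 → 2; minimax = 2.
0 ≠ 2, so there is no saddle point; optimal play is mixed.
B is strictly dominated by T, so Row never plays it.
On the remaining 2×2 (T, M vs 1, 2):
Let Row play T with probability p. Expected payoff against 1: 5p + (-6)(1−p) = 11p − 6; against 2: 0p + 2(1−p) = −2p + 2.
Setting these equal: 11p − 6 = −2p + 2 ⇒ 13p = 8 ⇒ p = 8/13, and the value is (11)·(8/13) − 6 = 10/13.
For Column: with q = P(1), equating T's and M's payoffs gives 5q = −8q + 2 ⇒ q = 2/13.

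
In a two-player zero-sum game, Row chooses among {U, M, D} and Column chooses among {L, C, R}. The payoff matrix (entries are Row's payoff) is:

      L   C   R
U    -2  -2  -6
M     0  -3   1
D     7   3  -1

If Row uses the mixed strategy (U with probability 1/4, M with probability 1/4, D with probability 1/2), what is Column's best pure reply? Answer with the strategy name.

If Column plays L, Row's expected payoff is (1/4)·(-2) + (1/4)·0 + (1/2)·7 = 3.
If Column plays C, Row's expected payoff is (1/4)·(-2) + (1/4)·(-3) + (1/2)·3 = 1/4.
If Column plays R, Row's expected payoff is (1/4)·(-6) + (1/4)·1 + (1/2)·(-1) = -7/4.
Column minimizes Row's payoff; the smallest is -7/4, so the best response is R.

R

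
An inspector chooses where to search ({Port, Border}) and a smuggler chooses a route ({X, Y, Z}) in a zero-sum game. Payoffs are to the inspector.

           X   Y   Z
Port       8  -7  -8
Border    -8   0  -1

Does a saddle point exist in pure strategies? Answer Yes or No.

No

Row minima: Port → -8, Border → -8; maximin = -8.
Column maxima: X → 8, Y → 0, Z → -1; minimax = -1.
-8 ≠ -1, so no pure-strategy equilibrium exists.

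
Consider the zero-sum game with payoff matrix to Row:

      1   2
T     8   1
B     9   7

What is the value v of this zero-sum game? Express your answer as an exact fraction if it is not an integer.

Row minima: T → 1, B → 7; maximin = 7.
Column maxima: 1 → 9, 2 → 7; minimax = 7.
Since maximin = minimax = 7, there is a saddle point and the value is 7.

7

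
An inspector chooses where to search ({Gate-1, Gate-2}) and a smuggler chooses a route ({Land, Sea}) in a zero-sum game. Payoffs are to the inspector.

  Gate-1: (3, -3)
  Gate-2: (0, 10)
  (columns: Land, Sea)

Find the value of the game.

Row minima: Gate-1 → -3, Gate-2 → 0; maximin = 0.
Column maxima: Land → 3, Sea → 10; minimax = 3.
0 ≠ 3, so there is no saddle point; optimal play is mixed.
Let the inspector play Gate-1 with probability p. Expected payoff against Land: 3p + 0(1−p) = 3p; against Sea: (-3)p + 10(1−p) = −13p + 10.
Setting these equal: 3p = −13p + 10 ⇒ 16p = 10 ⇒ p = 5/8, and the value is (3)·(5/8) = 15/8.
For the smuggler: with q = P(Land), equating Gate-1's and Gate-2's payoffs gives 6q − 3 = −10q + 10 ⇒ q = 13/16.

15/8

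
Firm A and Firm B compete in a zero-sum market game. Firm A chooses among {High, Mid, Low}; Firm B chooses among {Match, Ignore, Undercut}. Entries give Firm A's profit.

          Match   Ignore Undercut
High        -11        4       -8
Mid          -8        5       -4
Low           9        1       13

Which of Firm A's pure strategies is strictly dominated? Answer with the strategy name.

High

Mid gives a strictly higher payoff than High against every column: -8 > -11, 5 > 4, -4 > -8.
So High is strictly dominated and Firm A never plays it.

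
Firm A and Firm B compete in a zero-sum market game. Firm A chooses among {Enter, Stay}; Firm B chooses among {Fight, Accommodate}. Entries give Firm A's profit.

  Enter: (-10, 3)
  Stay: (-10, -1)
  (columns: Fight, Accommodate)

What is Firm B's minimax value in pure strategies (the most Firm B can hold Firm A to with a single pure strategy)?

-10

Column maxima: Fight → -10, Accommodate → 3.
The smallest of these is -10.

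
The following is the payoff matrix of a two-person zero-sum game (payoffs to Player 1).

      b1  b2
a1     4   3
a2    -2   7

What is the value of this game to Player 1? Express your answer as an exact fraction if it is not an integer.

Row minima: a1 → 3, a2 → -2; maximin = 3.
Column maxima: b1 → 4, b2 → 7; minimax = 4.
3 ≠ 4, so there is no saddle point; optimal play is mixed.
Let Player 1 play a1 with probability p. Expected payoff against b1: 4p + (-2)(1−p) = 6p − 2; against b2: 3p + 7(1−p) = −4p + 7.
Setting these equal: 6p − 2 = −4p + 7 ⇒ 10p = 9 ⇒ p = 9/10, and the value is (6)·(9/10) − 2 = 17/5.
For Player 2: with q = P(b1), equating a1's and a2's payoffs gives q + 3 = −9q + 7 ⇒ q = 2/5.

17/5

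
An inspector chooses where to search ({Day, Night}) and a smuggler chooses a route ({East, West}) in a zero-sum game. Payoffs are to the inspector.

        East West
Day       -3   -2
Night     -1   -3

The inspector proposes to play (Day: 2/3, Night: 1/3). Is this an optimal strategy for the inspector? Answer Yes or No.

Against East this mix gives (2/3)·(-3) + (1/3)·(-1) = -7/3.
Against West this mix gives (2/3)·(-2) + (1/3)·(-3) = -7/3.
All of the smuggler's active replies (East, West) yield -7/3, and no column does worse for the inspector. The mix makes the smuggler indifferent and guarantees -7/3, so it is optimal.

Yes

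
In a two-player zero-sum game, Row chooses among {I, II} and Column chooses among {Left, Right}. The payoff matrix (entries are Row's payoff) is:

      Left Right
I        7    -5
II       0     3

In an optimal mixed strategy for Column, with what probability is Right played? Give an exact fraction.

Row minima: I → -5, II → 0; maximin = 0.
Column maxima: Left → 7, Right → 3; minimax = 3.
0 ≠ 3, so there is no saddle point; optimal play is mixed.
Let Row play I with probability p. Expected payoff against Left: 7p + 0(1−p) = 7p; against Right: (-5)p + 3(1−p) = −8p + 3.
Setting these equal: 7p = −8p + 3 ⇒ 15p = 3 ⇒ p = 1/5, and the value is (7)·(1/5) = 7/5.
For Column: with q = P(Left), equating I's and II's payoffs gives 12q − 5 = −3q + 3 ⇒ q = 8/15.

7/15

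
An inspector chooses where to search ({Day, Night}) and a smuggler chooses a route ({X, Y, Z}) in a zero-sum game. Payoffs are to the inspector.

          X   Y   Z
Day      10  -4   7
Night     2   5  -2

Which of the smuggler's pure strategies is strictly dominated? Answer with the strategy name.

X

Z holds the inspector's payoff strictly below X in every row: 7 < 10, -2 < 2.
So X is strictly dominated for the smuggler.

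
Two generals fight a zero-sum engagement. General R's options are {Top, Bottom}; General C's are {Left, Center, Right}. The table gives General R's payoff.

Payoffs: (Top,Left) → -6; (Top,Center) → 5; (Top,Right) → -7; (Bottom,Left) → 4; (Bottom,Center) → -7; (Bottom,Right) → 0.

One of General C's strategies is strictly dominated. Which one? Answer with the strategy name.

Left

Right holds General R's payoff strictly below Left in every row: -7 < -6, 0 < 4.
So Left is strictly dominated for General C.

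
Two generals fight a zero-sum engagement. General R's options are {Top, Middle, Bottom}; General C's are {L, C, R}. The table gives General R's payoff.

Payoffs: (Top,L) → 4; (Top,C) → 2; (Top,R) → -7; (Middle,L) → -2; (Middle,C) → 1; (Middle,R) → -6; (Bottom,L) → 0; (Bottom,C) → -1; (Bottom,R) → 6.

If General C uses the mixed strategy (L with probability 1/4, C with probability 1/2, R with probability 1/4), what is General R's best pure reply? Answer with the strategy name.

Expected payoff of Top: (1/4)·4 + (1/2)·2 + (1/4)·(-7) = 1/4.
Expected payoff of Middle: (1/4)·(-2) + (1/2)·1 + (1/4)·(-6) = -3/2.
Expected payoff of Bottom: (1/4)·0 + (1/2)·(-1) + (1/4)·6 = 1.
The largest is 1, so General R's best response is Bottom.

Bottom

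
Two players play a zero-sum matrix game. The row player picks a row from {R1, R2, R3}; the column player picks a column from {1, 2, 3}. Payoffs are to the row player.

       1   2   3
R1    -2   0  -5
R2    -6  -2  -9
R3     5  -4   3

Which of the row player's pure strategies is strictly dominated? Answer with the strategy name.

R2

R1 gives a strictly higher payoff than R2 against every column: -2 > -6, 0 > -2, -5 > -9.
So R2 is strictly dominated and the row player never plays it.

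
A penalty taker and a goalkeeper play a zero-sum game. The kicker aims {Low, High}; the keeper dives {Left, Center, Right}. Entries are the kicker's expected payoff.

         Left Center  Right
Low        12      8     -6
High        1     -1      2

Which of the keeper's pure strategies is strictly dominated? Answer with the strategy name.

Left

Center holds the kicker's payoff strictly below Left in every row: 8 < 12, -1 < 1.
So Left is strictly dominated for the keeper.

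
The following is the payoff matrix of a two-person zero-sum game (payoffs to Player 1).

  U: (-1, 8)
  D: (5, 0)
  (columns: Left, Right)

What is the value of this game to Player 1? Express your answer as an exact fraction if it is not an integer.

20/7

Row minima: U → -1, D → 0; maximin = 0.
Column maxima: Left → 5, Right → 8; minimax = 5.
0 ≠ 5, so there is no saddle point; optimal play is mixed.
Let Player 1 play U with probability p. Expected payoff against Left: (-1)p + 5(1−p) = −6p + 5; against Right: 8p + 0(1−p) = 8p.
Setting these equal: −6p + 5 = 8p ⇒ −14p = -5 ⇒ p = 5/14, and the value is (-6)·(5/14) + 5 = 20/7.
For Player 2: with q = P(Left), equating U's and D's payoffs gives −9q + 8 = 5q ⇒ q = 4/7.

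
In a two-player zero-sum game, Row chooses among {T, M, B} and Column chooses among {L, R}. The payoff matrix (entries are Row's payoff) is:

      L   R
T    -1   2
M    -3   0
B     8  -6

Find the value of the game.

10/17

Row minima: T → -1, M → -3, B → -6; maximin = -1.
Column maxima: L → 8, R → 2; minimax = 2.
-1 ≠ 2, so there is no saddle point; optimal play is mixed.
M is strictly dominated by T, so Row never plays it.
On the remaining 2×2 (T, B vs L, R):
Let Row play T with probability p. Expected payoff against L: (-1)p + 8(1−p) = −9p + 8; against R: 2p + (-6)(1−p) = 8p − 6.
Setting these equal: −9p + 8 = 8p − 6 ⇒ −17p = -14 ⇒ p = 14/17, and the value is (-9)·(14/17) + 8 = 10/17.
For Column: with q = P(L), equating T's and B's payoffs gives −3q + 2 = 14q − 6 ⇒ q = 8/17.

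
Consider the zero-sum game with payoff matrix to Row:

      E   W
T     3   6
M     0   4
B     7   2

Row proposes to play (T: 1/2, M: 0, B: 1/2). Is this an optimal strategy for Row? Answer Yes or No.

Against E this mix gives (1/2)·3 + (1/2)·7 = 5.
Against W this mix gives (1/2)·6 + (1/2)·2 = 4.
Column will play W, holding Row to 4. Shifting weight toward the row that does better against W would raise this floor (the equalizing mix achieves 9/2 against both W and E), so the proposed strategy is not optimal.

No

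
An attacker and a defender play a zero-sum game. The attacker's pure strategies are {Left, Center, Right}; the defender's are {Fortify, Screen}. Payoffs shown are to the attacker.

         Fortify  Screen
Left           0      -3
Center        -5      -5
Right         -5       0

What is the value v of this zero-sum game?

-15/8

Row minima: Left → -3, Center → -5, Right → -5; maximin = -3.
Column maxima: Fortify → 0, Screen → 0; minimax = 0.
-3 ≠ 0, so there is no saddle point; optimal play is mixed.
Center is strictly dominated by Left, so the attacker never plays it.
On the remaining 2×2 (Left, Right vs Fortify, Screen):
Let the attacker play Left with probability p. Expected payoff against Fortify: 0p + (-5)(1−p) = 5p − 5; against Screen: (-3)p + 0(1−p) = −3p.
Setting these equal: 5p − 5 = −3p ⇒ 8p = 5 ⇒ p = 5/8, and the value is (5)·(5/8) − 5 = -15/8.
For the defender: with q = P(Fortify), equating Left's and Right's payoffs gives 3q − 3 = −5q ⇒ q = 3/8.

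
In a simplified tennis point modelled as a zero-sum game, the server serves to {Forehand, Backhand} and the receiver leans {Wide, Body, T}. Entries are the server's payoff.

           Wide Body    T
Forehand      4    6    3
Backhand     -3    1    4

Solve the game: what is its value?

Row minima: Forehand → 3, Backhand → -3; maximin = 3.
Column maxima: Wide → 4, Body → 6, T → 4; minimax = 4.
3 ≠ 4, so there is no saddle point; optimal play is mixed.
Body is strictly dominated by Wide (it gives the server strictly more in every row), so the receiver never plays it.
On the remaining 2×2 (Forehand, Backhand vs Wide, T):
Let the server play Forehand with probability p. Expected payoff against Wide: 4p + (-3)(1−p) = 7p − 3; against T: 3p + 4(1−p) = −p + 4.
Setting these equal: 7p − 3 = −p + 4 ⇒ 8p = 7 ⇒ p = 7/8, and the value is (7)·(7/8) − 3 = 25/8.
For the receiver: with q = P(Wide), equating Forehand's and Backhand's payoffs gives q + 3 = −7q + 4 ⇒ q = 1/8.

25/8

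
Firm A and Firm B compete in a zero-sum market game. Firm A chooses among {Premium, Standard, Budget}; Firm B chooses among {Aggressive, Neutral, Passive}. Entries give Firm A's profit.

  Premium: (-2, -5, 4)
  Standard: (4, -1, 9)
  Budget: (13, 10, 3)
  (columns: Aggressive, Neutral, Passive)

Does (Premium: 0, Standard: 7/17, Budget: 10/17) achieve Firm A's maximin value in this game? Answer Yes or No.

Against Aggressive this mix gives (7/17)·4 + (10/17)·13 = 158/17.
Against Neutral this mix gives (7/17)·(-1) + (10/17)·10 = 93/17.
Against Passive this mix gives (7/17)·9 + (10/17)·3 = 93/17.
All of Firm B's active replies (Neutral, Passive) yield 93/17, and no column does worse for Firm A. The mix makes Firm B indifferent and guarantees 93/17, so it is optimal.

Yes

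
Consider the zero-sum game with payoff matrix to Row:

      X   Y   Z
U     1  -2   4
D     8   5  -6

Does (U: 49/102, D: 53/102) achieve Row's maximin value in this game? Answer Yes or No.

Against X this mix gives (49/102)·1 + (53/102)·8 = 473/102.
Against Y this mix gives (49/102)·(-2) + (53/102)·5 = 167/102.
Against Z this mix gives (49/102)·4 + (53/102)·(-6) = -61/51.
Column will play Z, holding Row to -61/51. Shifting weight toward the row that does better against Z would raise this floor (the equalizing mix achieves 8/17 against both Z and Y), so the proposed strategy is not optimal.

No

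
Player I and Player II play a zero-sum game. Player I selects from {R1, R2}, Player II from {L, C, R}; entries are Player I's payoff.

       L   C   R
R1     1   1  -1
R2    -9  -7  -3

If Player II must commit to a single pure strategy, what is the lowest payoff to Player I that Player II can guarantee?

-1

Column maxima: L → 1, C → 1, R → -1.
The smallest of these is -1.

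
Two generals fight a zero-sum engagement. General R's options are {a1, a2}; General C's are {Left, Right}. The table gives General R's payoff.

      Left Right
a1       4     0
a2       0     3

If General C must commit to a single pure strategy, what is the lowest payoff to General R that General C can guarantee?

3

Column maxima: Left → 4, Right → 3.
The smallest of these is 3.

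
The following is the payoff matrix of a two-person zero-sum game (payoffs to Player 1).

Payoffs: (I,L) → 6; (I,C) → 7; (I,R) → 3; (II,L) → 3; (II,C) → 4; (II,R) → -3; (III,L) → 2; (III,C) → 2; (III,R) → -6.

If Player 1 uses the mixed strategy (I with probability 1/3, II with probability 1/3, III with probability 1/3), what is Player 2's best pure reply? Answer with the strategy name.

R

If Player 2 plays L, Player 1's expected payoff is (1/3)·6 + (1/3)·3 + (1/3)·2 = 11/3.
If Player 2 plays C, Player 1's expected payoff is (1/3)·7 + (1/3)·4 + (1/3)·2 = 13/3.
If Player 2 plays R, Player 1's expected payoff is (1/3)·3 + (1/3)·(-3) + (1/3)·(-6) = -2.
Player 2 minimizes Player 1's payoff; the smallest is -2, so the best response is R.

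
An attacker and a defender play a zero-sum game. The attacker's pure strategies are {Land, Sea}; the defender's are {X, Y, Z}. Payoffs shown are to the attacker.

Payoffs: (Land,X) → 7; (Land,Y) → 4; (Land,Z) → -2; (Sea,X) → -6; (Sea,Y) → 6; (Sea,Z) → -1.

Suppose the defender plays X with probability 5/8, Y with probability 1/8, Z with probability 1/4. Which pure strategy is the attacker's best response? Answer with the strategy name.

Expected payoff of Land: (5/8)·7 + (1/8)·4 + (1/4)·(-2) = 35/8.
Expected payoff of Sea: (5/8)·(-6) + (1/8)·6 + (1/4)·(-1) = -13/4.
The largest is 35/8, so the attacker's best response is Land.

Land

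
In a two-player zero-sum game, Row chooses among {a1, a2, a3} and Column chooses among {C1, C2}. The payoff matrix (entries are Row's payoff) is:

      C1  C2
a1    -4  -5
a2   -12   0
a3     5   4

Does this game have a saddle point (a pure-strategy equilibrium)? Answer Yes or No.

Row minima: a1 → -5, a2 → -12, a3 → 4; maximin = 4.
Column maxima: C1 → 5, C2 → 4; minimax = 4.
maximin = minimax = 4, so a saddle point exists.

Yes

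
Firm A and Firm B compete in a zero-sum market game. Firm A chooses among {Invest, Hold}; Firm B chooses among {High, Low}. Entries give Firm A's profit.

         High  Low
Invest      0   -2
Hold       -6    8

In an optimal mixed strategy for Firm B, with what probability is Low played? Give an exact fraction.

3/8

Row minima: Invest → -2, Hold → -6; maximin = -2.
Column maxima: High → 0, Low → 8; minimax = 0.
-2 ≠ 0, so there is no saddle point; optimal play is mixed.
Let Firm A play Invest with probability p. Expected payoff against High: 0p + (-6)(1−p) = 6p − 6; against Low: (-2)p + 8(1−p) = −10p + 8.
Setting these equal: 6p − 6 = −10p + 8 ⇒ 16p = 14 ⇒ p = 7/8, and the value is (6)·(7/8) − 6 = -3/4.
For Firm B: with q = P(High), equating Invest's and Hold's payoffs gives 2q − 2 = −14q + 8 ⇒ q = 5/8.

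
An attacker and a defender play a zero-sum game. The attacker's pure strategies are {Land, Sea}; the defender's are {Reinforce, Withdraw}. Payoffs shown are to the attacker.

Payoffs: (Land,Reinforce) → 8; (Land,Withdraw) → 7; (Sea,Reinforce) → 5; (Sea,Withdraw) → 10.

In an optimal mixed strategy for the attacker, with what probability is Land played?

Row minima: Land → 7, Sea → 5; maximin = 7.
Column maxima: Reinforce → 8, Withdraw → 10; minimax = 8.
7 ≠ 8, so there is no saddle point; optimal play is mixed.
Let the attacker play Land with probability p. Expected payoff against Reinforce: 8p + 5(1−p) = 3p + 5; against Withdraw: 7p + 10(1−p) = −3p + 10.
Setting these equal: 3p + 5 = −3p + 10 ⇒ 6p = 5 ⇒ p = 5/6, and the value is (3)·(5/6) + 5 = 15/2.
For the defender: with q = P(Reinforce), equating Land's and Sea's payoffs gives q + 7 = −5q + 10 ⇒ q = 1/2.

5/6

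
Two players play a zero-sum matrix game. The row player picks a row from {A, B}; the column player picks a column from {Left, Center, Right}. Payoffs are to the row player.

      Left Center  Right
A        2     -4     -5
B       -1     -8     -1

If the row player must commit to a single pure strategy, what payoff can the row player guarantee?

Row minima: A → -5, B → -8.
The best of these is -5.

-5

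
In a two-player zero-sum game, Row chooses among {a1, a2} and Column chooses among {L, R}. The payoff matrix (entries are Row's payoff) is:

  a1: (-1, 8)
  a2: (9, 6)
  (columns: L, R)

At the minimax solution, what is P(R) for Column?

Row minima: a1 → -1, a2 → 6; maximin = 6.
Column maxima: L → 9, R → 8; minimax = 8.
6 ≠ 8, so there is no saddle point; optimal play is mixed.
Let Row play a1 with probability p. Expected payoff against L: (-1)p + 9(1−p) = −10p + 9; against R: 8p + 6(1−p) = 2p + 6.
Setting these equal: −10p + 9 = 2p + 6 ⇒ −12p = -3 ⇒ p = 1/4, and the value is (-10)·(1/4) + 9 = 13/2.
For Column: with q = P(L), equating a1's and a2's payoffs gives −9q + 8 = 3q + 6 ⇒ q = 1/6.

5/6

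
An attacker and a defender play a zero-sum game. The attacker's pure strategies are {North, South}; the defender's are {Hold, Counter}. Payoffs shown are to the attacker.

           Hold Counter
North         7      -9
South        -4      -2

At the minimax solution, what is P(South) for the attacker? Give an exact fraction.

Row minima: North → -9, South → -4; maximin = -4.
Column maxima: Hold → 7, Counter → -2; minimax = -2.
-4 ≠ -2, so there is no saddle point; optimal play is mixed.
Let the attacker play North with probability p. Expected payoff against Hold: 7p + (-4)(1−p) = 11p − 4; against Counter: (-9)p + (-2)(1−p) = −7p − 2.
Setting these equal: 11p − 4 = −7p − 2 ⇒ 18p = 2 ⇒ p = 1/9, and the value is (11)·(1/9) − 4 = -25/9.
For the defender: with q = P(Hold), equating North's and South's payoffs gives 16q − 9 = −2q − 2 ⇒ q = 7/18.

8/9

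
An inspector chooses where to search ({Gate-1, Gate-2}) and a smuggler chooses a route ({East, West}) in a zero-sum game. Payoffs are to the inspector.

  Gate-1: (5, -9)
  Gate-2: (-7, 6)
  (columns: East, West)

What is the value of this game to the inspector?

-11/9

Row minima: Gate-1 → -9, Gate-2 → -7; maximin = -7.
Column maxima: East → 5, West → 6; minimax = 5.
-7 ≠ 5, so there is no saddle point; optimal play is mixed.
Let the inspector play Gate-1 with probability p. Expected payoff against East: 5p + (-7)(1−p) = 12p − 7; against West: (-9)p + 6(1−p) = −15p + 6.
Setting these equal: 12p − 7 = −15p + 6 ⇒ 27p = 13 ⇒ p = 13/27, and the value is (12)·(13/27) − 7 = -11/9.
For the smuggler: with q = P(East), equating Gate-1's and Gate-2's payoffs gives 14q − 9 = −13q + 6 ⇒ q = 5/9.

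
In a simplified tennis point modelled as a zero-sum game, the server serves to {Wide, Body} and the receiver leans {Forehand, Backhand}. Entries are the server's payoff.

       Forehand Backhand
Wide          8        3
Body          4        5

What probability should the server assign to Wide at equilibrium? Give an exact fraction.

Row minima: Wide → 3, Body → 4; maximin = 4.
Column maxima: Forehand → 8, Backhand → 5; minimax = 5.
4 ≠ 5, so there is no saddle point; optimal play is mixed.
Let the server play Wide with probability p. Expected payoff against Forehand: 8p + 4(1−p) = 4p + 4; against Backhand: 3p + 5(1−p) = −2p + 5.
Setting these equal: 4p + 4 = −2p + 5 ⇒ 6p = 1 ⇒ p = 1/6, and the value is (4)·(1/6) + 4 = 14/3.
For the receiver: with q = P(Forehand), equating Wide's and Body's payoffs gives 5q + 3 = −q + 5 ⇒ q = 1/3.

1/6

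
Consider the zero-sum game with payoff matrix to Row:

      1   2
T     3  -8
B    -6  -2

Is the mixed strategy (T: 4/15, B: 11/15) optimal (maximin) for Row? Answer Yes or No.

Against 1 this mix gives (4/15)·3 + (11/15)·(-6) = -18/5.
Against 2 this mix gives (4/15)·(-8) + (11/15)·(-2) = -18/5.
All of Column's active replies (1, 2) yield -18/5, and no column does worse for Row. The mix makes Column indifferent and guarantees -18/5, so it is optimal.

Yes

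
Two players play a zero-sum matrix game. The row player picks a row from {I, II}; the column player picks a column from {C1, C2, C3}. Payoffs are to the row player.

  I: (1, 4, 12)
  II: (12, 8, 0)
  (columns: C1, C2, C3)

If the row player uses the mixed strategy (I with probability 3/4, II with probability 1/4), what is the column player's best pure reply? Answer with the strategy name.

C1

If the column player plays C1, the row player's expected payoff is (3/4)·1 + (1/4)·12 = 15/4.
If the column player plays C2, the row player's expected payoff is (3/4)·4 + (1/4)·8 = 5.
If the column player plays C3, the row player's expected payoff is (3/4)·12 + (1/4)·0 = 9.
The column player minimizes the row player's payoff; the smallest is 15/4, so the best response is C1.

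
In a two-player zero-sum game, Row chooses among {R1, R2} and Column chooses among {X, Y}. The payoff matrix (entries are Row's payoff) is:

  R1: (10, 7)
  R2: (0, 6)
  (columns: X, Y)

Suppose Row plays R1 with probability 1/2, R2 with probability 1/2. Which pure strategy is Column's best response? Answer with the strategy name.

X

If Column plays X, Row's expected payoff is (1/2)·10 + (1/2)·0 = 5.
If Column plays Y, Row's expected payoff is (1/2)·7 + (1/2)·6 = 13/2.
Column minimizes Row's payoff; the smallest is 5, so the best response is X.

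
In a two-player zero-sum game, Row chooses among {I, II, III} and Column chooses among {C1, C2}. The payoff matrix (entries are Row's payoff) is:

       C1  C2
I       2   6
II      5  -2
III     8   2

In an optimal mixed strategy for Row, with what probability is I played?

Row minima: I → 2, II → -2, III → 2; maximin = 2.
Column maxima: C1 → 8, C2 → 6; minimax = 6.
2 ≠ 6, so there is no saddle point; optimal play is mixed.
II is strictly dominated by III, so Row never plays it.
On the remaining 2×2 (I, III vs C1, C2):
Let Row play I with probability p. Expected payoff against C1: 2p + 8(1−p) = −6p + 8; against C2: 6p + 2(1−p) = 4p + 2.
Setting these equal: −6p + 8 = 4p + 2 ⇒ −10p = -6 ⇒ p = 3/5, and the value is (-6)·(3/5) + 8 = 22/5.
For Column: with q = P(C1), equating I's and III's payoffs gives −4q + 6 = 6q + 2 ⇒ q = 2/5.

3/5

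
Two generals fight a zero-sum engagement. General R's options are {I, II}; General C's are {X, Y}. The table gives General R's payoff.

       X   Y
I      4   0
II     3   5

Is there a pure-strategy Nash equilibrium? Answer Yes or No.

Row minima: I → 0, II → 3; maximin = 3.
Column maxima: X → 4, Y → 5; minimax = 4.
3 ≠ 4, so no pure-strategy equilibrium exists.

No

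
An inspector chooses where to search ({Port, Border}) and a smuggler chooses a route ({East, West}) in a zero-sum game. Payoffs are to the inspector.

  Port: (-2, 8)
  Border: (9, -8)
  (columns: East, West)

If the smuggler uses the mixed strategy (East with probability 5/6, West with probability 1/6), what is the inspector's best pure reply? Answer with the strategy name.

Border

Expected payoff of Port: (5/6)·(-2) + (1/6)·8 = -1/3.
Expected payoff of Border: (5/6)·9 + (1/6)·(-8) = 37/6.
The largest is 37/6, so the inspector's best response is Border.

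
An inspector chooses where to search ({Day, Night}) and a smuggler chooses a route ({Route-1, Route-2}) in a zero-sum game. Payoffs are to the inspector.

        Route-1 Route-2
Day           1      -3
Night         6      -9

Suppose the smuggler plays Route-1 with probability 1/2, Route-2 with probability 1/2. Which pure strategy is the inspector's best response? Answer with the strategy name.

Day

Expected payoff of Day: (1/2)·1 + (1/2)·(-3) = -1.
Expected payoff of Night: (1/2)·6 + (1/2)·(-9) = -3/2.
The largest is -1, so the inspector's best response is Day.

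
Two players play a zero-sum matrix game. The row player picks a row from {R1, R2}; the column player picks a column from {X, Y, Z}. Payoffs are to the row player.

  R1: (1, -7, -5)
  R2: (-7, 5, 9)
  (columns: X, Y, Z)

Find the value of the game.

-11/5

Row minima: R1 → -7, R2 → -7; maximin = -7.
Column maxima: X → 1, Y → 5, Z → 9; minimax = 1.
-7 ≠ 1, so there is no saddle point; optimal play is mixed.
Z is strictly dominated by Y (it gives the row player strictly more in every row), so the column player never plays it.
On the remaining 2×2 (R1, R2 vs X, Y):
Let the row player play R1 with probability p. Expected payoff against X: 1p + (-7)(1−p) = 8p − 7; against Y: (-7)p + 5(1−p) = −12p + 5.
Setting these equal: 8p − 7 = −12p + 5 ⇒ 20p = 12 ⇒ p = 3/5, and the value is (8)·(3/5) − 7 = -11/5.
For the column player: with q = P(X), equating R1's and R2's payoffs gives 8q − 7 = −12q + 5 ⇒ q = 3/5.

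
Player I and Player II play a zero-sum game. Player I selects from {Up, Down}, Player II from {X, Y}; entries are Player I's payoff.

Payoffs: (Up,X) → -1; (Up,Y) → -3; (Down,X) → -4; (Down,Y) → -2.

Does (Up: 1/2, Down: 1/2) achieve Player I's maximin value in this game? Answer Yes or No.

Yes

Against X this mix gives (1/2)·(-1) + (1/2)·(-4) = -5/2.
Against Y this mix gives (1/2)·(-3) + (1/2)·(-2) = -5/2.
All of Player II's active replies (X, Y) yield -5/2, and no column does worse for Player I. The mix makes Player II indifferent and guarantees -5/2, so it is optimal.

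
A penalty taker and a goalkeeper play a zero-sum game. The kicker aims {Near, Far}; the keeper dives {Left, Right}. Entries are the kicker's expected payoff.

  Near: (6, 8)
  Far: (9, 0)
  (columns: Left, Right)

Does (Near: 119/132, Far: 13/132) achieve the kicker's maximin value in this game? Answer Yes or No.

No

Against Left this mix gives (119/132)·6 + (13/132)·9 = 277/44.
Against Right this mix gives (119/132)·8 + (13/132)·0 = 238/33.
The keeper will play Left, holding the kicker to 277/44. Shifting weight toward the row that does better against Left would raise this floor (the equalizing mix achieves 72/11 against both Left and Right), so the proposed strategy is not optimal.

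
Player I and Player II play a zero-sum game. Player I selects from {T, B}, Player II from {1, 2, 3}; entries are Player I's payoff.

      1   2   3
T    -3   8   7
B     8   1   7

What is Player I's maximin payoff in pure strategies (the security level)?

Row minima: T → -3, B → 1.
The best of these is 1.

1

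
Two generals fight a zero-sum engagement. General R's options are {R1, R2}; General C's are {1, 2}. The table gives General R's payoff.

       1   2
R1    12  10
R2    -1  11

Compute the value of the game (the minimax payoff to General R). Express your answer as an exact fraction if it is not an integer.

Row minima: R1 → 10, R2 → -1; maximin = 10.
Column maxima: 1 → 12, 2 → 11; minimax = 11.
10 ≠ 11, so there is no saddle point; optimal play is mixed.
Let General R play R1 with probability p. Expected payoff against 1: 12p + (-1)(1−p) = 13p − 1; against 2: 10p + 11(1−p) = −p + 11.
Setting these equal: 13p − 1 = −p + 11 ⇒ 14p = 12 ⇒ p = 6/7, and the value is (13)·(6/7) − 1 = 71/7.
For General C: with q = P(1), equating R1's and R2's payoffs gives 2q + 10 = −12q + 11 ⇒ q = 1/14.

71/7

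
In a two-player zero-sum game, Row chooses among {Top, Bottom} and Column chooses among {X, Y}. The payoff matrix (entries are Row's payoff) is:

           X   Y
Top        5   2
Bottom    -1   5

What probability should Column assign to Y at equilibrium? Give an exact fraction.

Row minima: Top → 2, Bottom → -1; maximin = 2.
Column maxima: X → 5, Y → 5; minimax = 5.
2 ≠ 5, so there is no saddle point; optimal play is mixed.
Let Row play Top with probability p. Expected payoff against X: 5p + (-1)(1−p) = 6p − 1; against Y: 2p + 5(1−p) = −3p + 5.
Setting these equal: 6p − 1 = −3p + 5 ⇒ 9p = 6 ⇒ p = 2/3, and the value is (6)·(2/3) − 1 = 3.
For Column: with q = P(X), equating Top's and Bottom's payoffs gives 3q + 2 = −6q + 5 ⇒ q = 1/3.

2/3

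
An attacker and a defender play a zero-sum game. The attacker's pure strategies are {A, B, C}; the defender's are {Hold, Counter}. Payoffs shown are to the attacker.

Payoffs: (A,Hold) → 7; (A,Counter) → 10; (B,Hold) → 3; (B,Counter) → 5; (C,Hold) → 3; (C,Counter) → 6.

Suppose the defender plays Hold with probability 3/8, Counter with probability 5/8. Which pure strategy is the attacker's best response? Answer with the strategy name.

Expected payoff of A: (3/8)·7 + (5/8)·10 = 71/8.
Expected payoff of B: (3/8)·3 + (5/8)·5 = 17/4.
Expected payoff of C: (3/8)·3 + (5/8)·6 = 39/8.
The largest is 71/8, so the attacker's best response is A.

A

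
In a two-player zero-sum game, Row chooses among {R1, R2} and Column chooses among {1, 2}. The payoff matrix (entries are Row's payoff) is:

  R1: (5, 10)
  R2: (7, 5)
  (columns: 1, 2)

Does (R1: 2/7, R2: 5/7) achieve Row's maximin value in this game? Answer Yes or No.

Yes

Against 1 this mix gives (2/7)·5 + (5/7)·7 = 45/7.
Against 2 this mix gives (2/7)·10 + (5/7)·5 = 45/7.
All of Column's active replies (1, 2) yield 45/7, and no column does worse for Row. The mix makes Column indifferent and guarantees 45/7, so it is optimal.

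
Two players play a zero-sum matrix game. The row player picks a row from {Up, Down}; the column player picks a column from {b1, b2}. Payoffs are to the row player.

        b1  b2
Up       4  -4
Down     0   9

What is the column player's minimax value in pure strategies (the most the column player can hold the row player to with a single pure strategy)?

Column maxima: b1 → 4, b2 → 9.
The smallest of these is 4.

4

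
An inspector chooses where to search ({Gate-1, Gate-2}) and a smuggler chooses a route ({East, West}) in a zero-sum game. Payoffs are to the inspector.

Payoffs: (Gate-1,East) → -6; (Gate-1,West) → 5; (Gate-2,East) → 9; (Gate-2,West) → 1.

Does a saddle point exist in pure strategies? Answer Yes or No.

Row minima: Gate-1 → -6, Gate-2 → 1; maximin = 1.
Column maxima: East → 9, West → 5; minimax = 5.
1 ≠ 5, so no pure-strategy equilibrium exists.

No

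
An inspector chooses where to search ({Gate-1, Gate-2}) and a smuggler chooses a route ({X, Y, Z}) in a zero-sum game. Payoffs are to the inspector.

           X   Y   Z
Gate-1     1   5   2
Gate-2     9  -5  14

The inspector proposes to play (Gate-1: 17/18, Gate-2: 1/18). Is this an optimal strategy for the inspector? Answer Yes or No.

No

Against X this mix gives (17/18)·1 + (1/18)·9 = 13/9.
Against Y this mix gives (17/18)·5 + (1/18)·(-5) = 40/9.
Against Z this mix gives (17/18)·2 + (1/18)·14 = 8/3.
The smuggler will play X, holding the inspector to 13/9. Shifting weight toward the row that does better against X would raise this floor (the equalizing mix achieves 25/9 against both X and Y), so the proposed strategy is not optimal.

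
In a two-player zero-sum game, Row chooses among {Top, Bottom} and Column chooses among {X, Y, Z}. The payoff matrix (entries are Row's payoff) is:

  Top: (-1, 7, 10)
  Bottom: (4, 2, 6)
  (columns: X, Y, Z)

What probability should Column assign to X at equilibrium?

Row minima: Top → -1, Bottom → 2; maximin = 2.
Column maxima: X → 4, Y → 7, Z → 10; minimax = 4.
2 ≠ 4, so there is no saddle point; optimal play is mixed.
Z is strictly dominated by X (it gives Row strictly more in every row), so Column never plays it.
On the remaining 2×2 (Top, Bottom vs X, Y):
Let Row play Top with probability p. Expected payoff against X: (-1)p + 4(1−p) = −5p + 4; against Y: 7p + 2(1−p) = 5p + 2.
Setting these equal: −5p + 4 = 5p + 2 ⇒ −10p = -2 ⇒ p = 1/5, and the value is (-5)·(1/5) + 4 = 3.
For Column: with q = P(X), equating Top's and Bottom's payoffs gives −8q + 7 = 2q + 2 ⇒ q = 1/2.

1/2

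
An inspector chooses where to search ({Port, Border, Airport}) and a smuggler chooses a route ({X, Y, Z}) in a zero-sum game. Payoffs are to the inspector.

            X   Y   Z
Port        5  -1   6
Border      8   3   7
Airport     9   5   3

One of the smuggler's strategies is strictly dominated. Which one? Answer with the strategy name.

Y holds the inspector's payoff strictly below X in every row: -1 < 5, 3 < 8, 5 < 9.
So X is strictly dominated for the smuggler.

X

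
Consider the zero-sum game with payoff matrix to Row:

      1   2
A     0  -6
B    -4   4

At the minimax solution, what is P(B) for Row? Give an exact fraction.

3/7

Row minima: A → -6, B → -4; maximin = -4.
Column maxima: 1 → 0, 2 → 4; minimax = 0.
-4 ≠ 0, so there is no saddle point; optimal play is mixed.
Let Row play A with probability p. Expected payoff against 1: 0p + (-4)(1−p) = 4p − 4; against 2: (-6)p + 4(1−p) = −10p + 4.
Setting these equal: 4p − 4 = −10p + 4 ⇒ 14p = 8 ⇒ p = 4/7, and the value is (4)·(4/7) − 4 = -12/7.
For Column: with q = P(1), equating A's and B's payoffs gives 6q − 6 = −8q + 4 ⇒ q = 5/7.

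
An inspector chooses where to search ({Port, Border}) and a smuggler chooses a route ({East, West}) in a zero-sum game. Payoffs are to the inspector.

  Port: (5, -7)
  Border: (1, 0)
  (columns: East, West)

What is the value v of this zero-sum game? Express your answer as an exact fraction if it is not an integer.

0

Row minima: Port → -7, Border → 0; maximin = 0.
Column maxima: East → 5, West → 0; minimax = 0.
Since maximin = minimax = 0, there is a saddle point and the value is 0.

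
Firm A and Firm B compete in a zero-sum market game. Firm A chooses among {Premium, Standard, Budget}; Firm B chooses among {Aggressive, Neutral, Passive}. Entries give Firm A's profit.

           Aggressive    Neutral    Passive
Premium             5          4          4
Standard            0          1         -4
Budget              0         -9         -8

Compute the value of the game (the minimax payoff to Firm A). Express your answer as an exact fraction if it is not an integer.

4

Row minima: Premium → 4, Standard → -4, Budget → -9; maximin = 4.
Column maxima: Aggressive → 5, Neutral → 4, Passive → 4; minimax = 4.
Since maximin = minimax = 4, there is a saddle point and the value is 4.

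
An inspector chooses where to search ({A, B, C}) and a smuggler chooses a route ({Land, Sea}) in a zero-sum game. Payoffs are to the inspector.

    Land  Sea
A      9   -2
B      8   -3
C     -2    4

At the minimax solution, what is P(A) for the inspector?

6/17

Row minima: A → -2, B → -3, C → -2; maximin = -2.
Column maxima: Land → 9, Sea → 4; minimax = 4.
-2 ≠ 4, so there is no saddle point; optimal play is mixed.
B is strictly dominated by A, so the inspector never plays it.
On the remaining 2×2 (A, C vs Land, Sea):
Let the inspector play A with probability p. Expected payoff against Land: 9p + (-2)(1−p) = 11p − 2; against Sea: (-2)p + 4(1−p) = −6p + 4.
Setting these equal: 11p − 2 = −6p + 4 ⇒ 17p = 6 ⇒ p = 6/17, and the value is (11)·(6/17) − 2 = 32/17.
For the smuggler: with q = P(Land), equating A's and C's payoffs gives 11q − 2 = −6q + 4 ⇒ q = 6/17.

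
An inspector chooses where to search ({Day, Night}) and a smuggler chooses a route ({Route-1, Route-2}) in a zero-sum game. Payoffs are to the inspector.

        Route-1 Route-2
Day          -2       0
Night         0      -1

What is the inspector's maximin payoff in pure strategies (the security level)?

-1

Row minima: Day → -2, Night → -1.
The best of these is -1.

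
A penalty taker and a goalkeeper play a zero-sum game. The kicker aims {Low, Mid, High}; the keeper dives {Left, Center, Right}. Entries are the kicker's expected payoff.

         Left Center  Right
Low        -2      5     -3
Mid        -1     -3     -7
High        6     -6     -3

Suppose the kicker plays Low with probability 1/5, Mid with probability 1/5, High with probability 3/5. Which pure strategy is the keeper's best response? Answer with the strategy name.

Right

If the keeper plays Left, the kicker's expected payoff is (1/5)·(-2) + (1/5)·(-1) + (3/5)·6 = 3.
If the keeper plays Center, the kicker's expected payoff is (1/5)·5 + (1/5)·(-3) + (3/5)·(-6) = -16/5.
If the keeper plays Right, the kicker's expected payoff is (1/5)·(-3) + (1/5)·(-7) + (3/5)·(-3) = -19/5.
The keeper minimizes the kicker's payoff; the smallest is -19/5, so the best response is Right.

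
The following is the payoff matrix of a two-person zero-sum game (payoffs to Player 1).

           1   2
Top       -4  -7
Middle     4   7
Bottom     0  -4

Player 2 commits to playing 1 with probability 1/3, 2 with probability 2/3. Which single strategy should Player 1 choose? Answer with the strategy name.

Expected payoff of Top: (1/3)·(-4) + (2/3)·(-7) = -6.
Expected payoff of Middle: (1/3)·4 + (2/3)·7 = 6.
Expected payoff of Bottom: (1/3)·0 + (2/3)·(-4) = -8/3.
The largest is 6, so Player 1's best response is Middle.

Middle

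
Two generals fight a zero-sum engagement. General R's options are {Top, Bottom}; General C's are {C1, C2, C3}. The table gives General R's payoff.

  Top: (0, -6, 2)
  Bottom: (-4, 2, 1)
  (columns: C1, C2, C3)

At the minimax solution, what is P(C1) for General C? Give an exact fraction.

2/3

Row minima: Top → -6, Bottom → -4; maximin = -4.
Column maxima: C1 → 0, C2 → 2, C3 → 2; minimax = 0.
-4 ≠ 0, so there is no saddle point; optimal play is mixed.
C3 is strictly dominated by C1 (it gives General R strictly more in every row), so General C never plays it.
On the remaining 2×2 (Top, Bottom vs C1, C2):
Let General R play Top with probability p. Expected payoff against C1: 0p + (-4)(1−p) = 4p − 4; against C2: (-6)p + 2(1−p) = −8p + 2.
Setting these equal: 4p − 4 = −8p + 2 ⇒ 12p = 6 ⇒ p = 1/2, and the value is (4)·(1/2) − 4 = -2.
For General C: with q = P(C1), equating Top's and Bottom's payoffs gives 6q − 6 = −6q + 2 ⇒ q = 2/3.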